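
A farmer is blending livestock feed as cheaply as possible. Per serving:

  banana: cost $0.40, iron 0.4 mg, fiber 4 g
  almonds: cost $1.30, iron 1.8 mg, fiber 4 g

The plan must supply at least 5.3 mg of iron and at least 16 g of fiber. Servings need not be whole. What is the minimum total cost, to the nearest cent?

Check every corner: each single food scaled to meet both minima, and each pair solved so both constraints bind.
banana only: max(5.3/0.4, 16/4) = 13.25 servings → $5.30.
almonds only: max(5.3/1.8, 16/4) = 4 servings → $5.20.
banana + almonds with both tight: 1.357 servings and 2.643 servings → $3.98.
The minimum over all feasible corners is $3.98.

$3.98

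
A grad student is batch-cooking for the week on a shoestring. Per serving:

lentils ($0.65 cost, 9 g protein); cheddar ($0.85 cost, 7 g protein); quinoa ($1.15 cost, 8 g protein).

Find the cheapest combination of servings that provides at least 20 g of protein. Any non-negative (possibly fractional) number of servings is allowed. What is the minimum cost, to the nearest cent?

$1.44

Cost per g of protein: lentils $0.0722, cheddar $0.1214, quinoa $0.1437.
With no serving limits, use only lentils: 20 g / 9 g = 2.222 servings × $0.65 = $1.44.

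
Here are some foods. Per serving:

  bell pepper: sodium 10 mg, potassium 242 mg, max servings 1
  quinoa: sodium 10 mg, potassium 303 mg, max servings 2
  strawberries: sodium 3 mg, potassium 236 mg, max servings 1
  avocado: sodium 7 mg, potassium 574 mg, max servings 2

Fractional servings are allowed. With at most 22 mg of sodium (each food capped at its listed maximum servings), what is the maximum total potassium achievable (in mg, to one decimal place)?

Potassium per mg sodium: avocado 82, strawberries 78.67, quinoa 30.3, bell pepper 24.2.
Take 2 servings of avocado: uses 14 mg sodium, +1148.0 mg potassium (running total 1148.0 mg).
Take 1 serving of strawberries: uses 3 mg sodium, +236.0 mg potassium (running total 1384.0 mg).
Take 0.5 servings of quinoa: uses 5 mg sodium, +151.5 mg potassium (running total 1535.5 mg).
Greedy by best ratio exhausts the sodium allowance optimally: 1535.5 mg.

1535.5 mg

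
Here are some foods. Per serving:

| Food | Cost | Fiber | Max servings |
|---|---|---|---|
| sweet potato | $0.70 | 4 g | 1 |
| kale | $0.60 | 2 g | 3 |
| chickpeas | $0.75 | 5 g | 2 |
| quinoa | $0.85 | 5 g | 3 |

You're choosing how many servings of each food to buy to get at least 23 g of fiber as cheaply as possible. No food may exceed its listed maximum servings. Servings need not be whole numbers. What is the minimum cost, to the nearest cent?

Cost per g of fiber: chickpeas $0.1500, quinoa $0.1700, sweet potato $0.1750, kale $0.3000.
Take 2 servings of chickpeas: +10.0 g fiber for $1.50 (total $1.50, still need 13.0 g).
Take 2.6 servings of quinoa: +13.0 g fiber for $2.21 (total $3.71, still need 0.0 g).
Filling from the cheapest source first is optimal under one linear minimum: $3.71.

$3.71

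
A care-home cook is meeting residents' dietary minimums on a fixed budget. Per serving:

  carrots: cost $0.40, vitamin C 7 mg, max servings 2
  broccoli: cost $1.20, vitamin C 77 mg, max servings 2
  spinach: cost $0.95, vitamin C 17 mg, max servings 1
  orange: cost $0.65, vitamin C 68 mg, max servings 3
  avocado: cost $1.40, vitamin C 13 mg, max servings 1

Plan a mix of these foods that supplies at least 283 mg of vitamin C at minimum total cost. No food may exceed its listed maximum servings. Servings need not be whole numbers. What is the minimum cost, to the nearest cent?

$3.18

Cost per mg of vitamin C: orange $0.0096, broccoli $0.0156, spinach $0.0559, carrots $0.0571, avocado $0.1077.
Take 3 servings of orange: +204.0 mg vitamin C for $1.95 (total $1.95, still need 79.0 mg).
Take 1.026 servings of broccoli: +79.0 mg vitamin C for $1.23 (total $3.18, still need 0.0 mg).
Filling from the cheapest source first is optimal under one linear minimum: $3.18.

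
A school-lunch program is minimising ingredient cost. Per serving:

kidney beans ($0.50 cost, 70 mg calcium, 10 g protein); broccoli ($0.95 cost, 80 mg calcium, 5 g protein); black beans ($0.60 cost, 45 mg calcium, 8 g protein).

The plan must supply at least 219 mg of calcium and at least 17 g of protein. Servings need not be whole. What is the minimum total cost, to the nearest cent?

$1.56

kidney beans only: max(219/70, 17/10) = 3.129 servings → $1.56.
broccoli only: max(219/80, 17/5) = 3.4 servings → $3.23.
black beans only: max(219/45, 17/8) = 4.867 servings → $2.92.
kidney beans + broccoli with both tight: 0.5889 servings and 2.222 servings → $2.41.
kidney beans + black beans: intersection lies outside the first quadrant.
broccoli + black beans with both tight: 2.378 servings and 0.6386 servings → $2.64.
The minimum over all feasible corners is $1.56.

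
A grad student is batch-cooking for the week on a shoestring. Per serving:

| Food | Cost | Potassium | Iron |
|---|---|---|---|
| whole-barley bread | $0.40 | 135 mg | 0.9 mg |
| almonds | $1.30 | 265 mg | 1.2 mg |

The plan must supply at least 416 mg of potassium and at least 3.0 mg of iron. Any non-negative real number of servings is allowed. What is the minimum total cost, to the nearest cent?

$1.33

A basic optimal solution has at most two foods positive. Try each food alone and each pair with both targets met exactly.
whole-barley bread only: max(416/135, 3.0/0.9) = 3.333 servings → $1.33.
almonds only: max(416/265, 3.0/1.2) = 2.5 servings → $3.25.
whole-barley bread + almonds: intersection lies outside the first quadrant.
Cheapest feasible corner: $1.33.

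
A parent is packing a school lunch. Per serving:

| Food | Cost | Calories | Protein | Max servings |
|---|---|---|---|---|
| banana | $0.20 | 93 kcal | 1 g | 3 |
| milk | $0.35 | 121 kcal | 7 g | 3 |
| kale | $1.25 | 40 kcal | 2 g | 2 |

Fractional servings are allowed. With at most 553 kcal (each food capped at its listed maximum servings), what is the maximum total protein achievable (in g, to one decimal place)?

26.2 g

Protein per kcal: milk 0.05785, kale 0.05, banana 0.01075.
Take 3 servings of milk: uses 363 kcal, +21.0 g protein (running total 21.0 g).
Take 2 servings of kale: uses 80 kcal, +4.0 g protein (running total 25.0 g).
Take 1.183 servings of banana: uses 110 kcal, +1.2 g protein (running total 26.2 g).
Greedy by best ratio exhausts the calories allowance optimally: 26.2 g.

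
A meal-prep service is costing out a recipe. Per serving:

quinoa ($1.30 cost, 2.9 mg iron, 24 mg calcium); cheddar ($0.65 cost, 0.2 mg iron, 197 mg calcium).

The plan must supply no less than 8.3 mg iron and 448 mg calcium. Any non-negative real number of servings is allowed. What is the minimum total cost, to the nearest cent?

$4.81

With two linear requirements the optimum uses one or two foods; enumerate the corners.
quinoa only: max(8.3/2.9, 448/24) = 18.67 servings → $24.27.
cheddar only: max(8.3/0.2, 448/197) = 41.5 servings → $26.98.
quinoa + cheddar with both tight: 2.728 servings and 1.942 servings → $4.81.
Cheapest feasible corner: $4.81.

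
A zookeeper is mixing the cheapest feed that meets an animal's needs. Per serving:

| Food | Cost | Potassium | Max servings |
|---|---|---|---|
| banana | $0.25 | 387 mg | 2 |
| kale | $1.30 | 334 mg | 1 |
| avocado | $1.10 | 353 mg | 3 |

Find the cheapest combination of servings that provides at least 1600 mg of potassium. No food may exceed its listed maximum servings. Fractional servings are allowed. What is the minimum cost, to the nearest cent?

Cost per mg of potassium: banana $0.0006, avocado $0.0031, kale $0.0039.
Take 2 servings of banana: +774.0 mg potassium for $0.50 (total $0.50, still need 826.0 mg).
Take 2.34 servings of avocado: +826.0 mg potassium for $2.57 (total $3.07, still need 0.0 mg).
Filling from the cheapest source first is optimal under one linear minimum: $3.07.

$3.07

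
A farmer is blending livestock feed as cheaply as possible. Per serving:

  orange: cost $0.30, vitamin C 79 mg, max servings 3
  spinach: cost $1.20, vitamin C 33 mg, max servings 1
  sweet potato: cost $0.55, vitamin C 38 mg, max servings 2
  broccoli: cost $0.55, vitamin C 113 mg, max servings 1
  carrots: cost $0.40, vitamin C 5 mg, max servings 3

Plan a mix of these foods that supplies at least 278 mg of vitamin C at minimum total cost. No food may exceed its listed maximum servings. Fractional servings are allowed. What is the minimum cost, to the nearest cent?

Cost per mg of vitamin C: orange $0.0038, broccoli $0.0049, sweet potato $0.0145, spinach $0.0364, carrots $0.0800.
Take 3 servings of orange: +237.0 mg vitamin C for $0.90 (total $0.90, still need 41.0 mg).
Take 0.3628 servings of broccoli: +41.0 mg vitamin C for $0.20 (total $1.10, still need 0.0 mg).
Greedy by cheapest-per-mg is optimal for a single linear constraint, so the minimum cost is $1.10.

$1.10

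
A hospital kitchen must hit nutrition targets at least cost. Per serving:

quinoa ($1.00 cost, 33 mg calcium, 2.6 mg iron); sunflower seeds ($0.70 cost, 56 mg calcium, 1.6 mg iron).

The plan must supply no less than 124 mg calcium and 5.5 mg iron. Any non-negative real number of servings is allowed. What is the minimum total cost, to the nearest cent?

This is a tiny linear program; its minimum lies at a vertex of the feasible set. List the vertices and price them.
quinoa only: max(124/33, 5.5/2.6) = 3.758 servings → $3.76.
sunflower seeds only: max(124/56, 5.5/1.6) = 3.438 servings → $2.41.
quinoa + sunflower seeds with both tight: 1.181 servings and 1.518 servings → $2.24.
The minimum over all feasible corners is $2.24.

$2.24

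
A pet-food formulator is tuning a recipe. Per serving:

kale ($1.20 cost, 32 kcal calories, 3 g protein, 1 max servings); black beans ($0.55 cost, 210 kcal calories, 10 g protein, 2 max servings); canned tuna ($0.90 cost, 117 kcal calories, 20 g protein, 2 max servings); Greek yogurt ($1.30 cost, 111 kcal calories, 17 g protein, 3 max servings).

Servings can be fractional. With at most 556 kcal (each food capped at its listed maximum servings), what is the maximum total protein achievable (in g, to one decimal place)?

Protein per kcal: canned tuna 0.1709, Greek yogurt 0.1532, kale 0.09375, black beans 0.04762.
Take 2 servings of canned tuna: uses 234 kcal, +40.0 g protein (running total 40.0 g).
Take 2.901 servings of Greek yogurt: uses 322 kcal, +49.3 g protein (running total 89.3 g).
Filling greedily by protein-per-kcal is optimal for one linear limit, giving 89.3 g.

89.3 g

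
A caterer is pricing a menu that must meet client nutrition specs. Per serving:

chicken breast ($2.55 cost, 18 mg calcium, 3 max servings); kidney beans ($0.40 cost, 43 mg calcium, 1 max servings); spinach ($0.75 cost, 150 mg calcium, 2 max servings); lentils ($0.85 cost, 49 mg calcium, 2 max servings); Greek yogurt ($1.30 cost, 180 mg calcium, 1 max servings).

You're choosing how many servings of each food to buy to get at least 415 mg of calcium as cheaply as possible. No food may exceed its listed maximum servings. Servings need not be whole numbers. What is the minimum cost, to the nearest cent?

$2.33

Cost per mg of calcium: spinach $0.0050, Greek yogurt $0.0072, kidney beans $0.0093, lentils $0.0173, chicken breast $0.1417.
Take 2 servings of spinach: +300.0 mg calcium for $1.50 (total $1.50, still need 115.0 mg).
Take 0.6389 servings of Greek yogurt: +115.0 mg calcium for $0.83 (total $2.33, still need 0.0 mg).
Greedy by cheapest-per-mg is optimal for a single linear constraint, so the minimum cost is $2.33.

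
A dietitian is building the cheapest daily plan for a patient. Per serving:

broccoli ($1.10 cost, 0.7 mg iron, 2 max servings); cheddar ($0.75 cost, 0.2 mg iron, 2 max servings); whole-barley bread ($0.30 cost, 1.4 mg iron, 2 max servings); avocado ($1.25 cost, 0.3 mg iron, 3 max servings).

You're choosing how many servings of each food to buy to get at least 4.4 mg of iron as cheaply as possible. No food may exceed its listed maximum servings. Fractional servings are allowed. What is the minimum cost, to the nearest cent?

Cost per mg of iron: whole-barley bread $0.2143, broccoli $1.5714, cheddar $3.7500, avocado $4.1667.
Take 2 servings of whole-barley bread: +2.8 mg iron for $0.60 (total $0.60, still need 1.6 mg).
Take 2 servings of broccoli: +1.4 mg iron for $2.20 (total $2.80, still need 0.2 mg).
Take 1 serving of cheddar: +0.2 mg iron for $0.75 (total $3.55, still need 0.0 mg).
Greedy by cheapest-per-mg is optimal for a single linear constraint, so the minimum cost is $3.55.

$3.55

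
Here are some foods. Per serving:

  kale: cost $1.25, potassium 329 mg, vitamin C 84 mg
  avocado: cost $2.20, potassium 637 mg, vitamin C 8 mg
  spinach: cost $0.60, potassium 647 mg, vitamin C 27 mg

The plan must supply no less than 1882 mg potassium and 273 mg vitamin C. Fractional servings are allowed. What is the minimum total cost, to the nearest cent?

$4.36

Minimising a linear cost over {potassium ≥ 1882, vitamin C ≥ 273, servings ≥ 0} — the optimum is at a vertex, using one or two foods.
kale only: max(1882/329, 273/84) = 5.72 servings → $7.15.
avocado only: max(1882/637, 273/8) = 34.12 servings → $75.08.
spinach only: max(1882/647, 273/27) = 10.11 servings → $6.07.
kale + avocado with both tight: 3.122 servings and 1.342 servings → $6.85.
kale + spinach with both tight: 2.767 servings and 1.502 servings → $4.36.
avocado + spinach: intersection lies outside the first quadrant.
So the least-cost plan costs $4.36.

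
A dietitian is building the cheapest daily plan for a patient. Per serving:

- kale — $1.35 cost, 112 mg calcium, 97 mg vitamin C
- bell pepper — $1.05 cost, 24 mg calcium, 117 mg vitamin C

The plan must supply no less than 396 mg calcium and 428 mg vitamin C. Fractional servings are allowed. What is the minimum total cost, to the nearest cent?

Minimising a linear cost over {calcium ≥ 396, vitamin C ≥ 428, servings ≥ 0} — the optimum is at a vertex, using one or two foods.
kale only: max(396/112, 428/97) = 4.412 servings → $5.96.
bell pepper only: max(396/24, 428/117) = 16.5 servings → $17.32.
kale + bell pepper with both tight: 3.346 servings and 0.8838 servings → $5.45.
Cheapest feasible corner: $5.45.

$5.45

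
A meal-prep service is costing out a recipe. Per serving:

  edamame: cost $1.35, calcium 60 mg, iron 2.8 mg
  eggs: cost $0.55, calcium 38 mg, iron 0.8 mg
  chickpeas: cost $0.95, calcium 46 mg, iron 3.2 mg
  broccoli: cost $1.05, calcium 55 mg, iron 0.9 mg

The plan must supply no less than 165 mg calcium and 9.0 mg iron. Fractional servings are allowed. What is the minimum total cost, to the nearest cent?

A basic optimal solution has at most two foods positive. Try each food alone and each pair with both targets met exactly.
edamame only: max(165/60, 9.0/2.8) = 3.214 servings → $4.34.
eggs only: max(165/38, 9.0/0.8) = 11.25 servings → $6.19.
chickpeas only: max(165/46, 9.0/3.2) = 3.587 servings → $3.41.
broccoli only: max(165/55, 9.0/0.9) = 10 servings → $10.50.
edamame + eggs with both targets exact would need a negative amount; discard.
edamame + chickpeas with both tight: 1.804 servings and 1.234 servings → $3.61.
edamame + broccoli with both targets exact would need a negative amount; discard.
eggs + chickpeas with both tight: 1.344 servings and 2.476 servings → $3.09.
eggs + broccoli with both targets exact would need a negative amount; discard.
chickpeas + broccoli with both tight: 2.574 servings and 0.847 servings → $3.33.
The minimum over all feasible corners is $3.09.

$3.09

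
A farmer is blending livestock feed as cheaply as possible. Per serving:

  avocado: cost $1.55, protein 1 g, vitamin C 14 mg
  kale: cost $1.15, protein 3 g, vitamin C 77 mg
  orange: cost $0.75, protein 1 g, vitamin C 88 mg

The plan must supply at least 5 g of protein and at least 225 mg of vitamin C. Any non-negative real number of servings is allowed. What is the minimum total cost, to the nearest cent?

With two linear requirements the optimum uses one or two foods; enumerate the corners.
avocado only: max(5/1, 225/14) = 16.07 servings → $24.91.
kale only: max(5/3, 225/77) = 2.922 servings → $3.36.
orange only: max(5/1, 225/88) = 5 servings → $3.75.
avocado + kale: the both-tight solution has a negative serving — not a feasible corner.
avocado + orange with both tight: 2.905 servings and 2.095 servings → $6.07.
kale + orange with both tight: 1.15 servings and 1.551 servings → $2.49.
So the least-cost plan costs $2.49.

$2.49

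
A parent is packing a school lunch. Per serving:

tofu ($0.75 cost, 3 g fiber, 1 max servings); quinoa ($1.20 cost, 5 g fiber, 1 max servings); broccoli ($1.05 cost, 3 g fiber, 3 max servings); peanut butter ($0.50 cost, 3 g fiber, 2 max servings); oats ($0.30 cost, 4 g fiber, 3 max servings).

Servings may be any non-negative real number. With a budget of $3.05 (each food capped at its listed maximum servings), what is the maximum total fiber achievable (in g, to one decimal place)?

22.8 g

Fiber per dollar: oats 13.33, peanut butter 6, quinoa 4.167, tofu 4, broccoli 2.857.
Take 3 servings of oats: spends $0.90, +12.0 g fiber (running total 12.0 g).
Take 2 servings of peanut butter: spends $1.00, +6.0 g fiber (running total 18.0 g).
Take 0.9583 servings of quinoa: spends $1.15, +4.8 g fiber (running total 22.8 g).
Greedy by best ratio exhausts the cost allowance optimally: 22.8 g.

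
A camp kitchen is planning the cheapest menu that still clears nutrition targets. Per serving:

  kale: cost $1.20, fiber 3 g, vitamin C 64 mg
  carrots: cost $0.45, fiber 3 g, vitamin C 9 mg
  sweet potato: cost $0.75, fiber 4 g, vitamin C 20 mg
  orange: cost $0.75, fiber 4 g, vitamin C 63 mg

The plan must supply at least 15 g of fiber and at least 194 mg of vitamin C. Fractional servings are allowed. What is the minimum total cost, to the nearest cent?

An LP optimum is at a vertex; with two nutrient constraints at most two foods are used. Check each candidate.
kale only: max(15/3, 194/64) = 5 servings → $6.00.
carrots only: max(15/3, 194/9) = 21.56 servings → $9.70.
sweet potato only: max(15/4, 194/20) = 9.7 servings → $7.28.
orange only: max(15/4, 194/63) = 3.75 servings → $2.81.
kale + carrots with both tight: 2.709 servings and 2.291 servings → $4.28.
kale + sweet potato with both tight: 2.429 servings and 1.929 servings → $4.36.
kale + orange with both targets exact would need a negative amount; discard.
carrots + sweet potato: intersection lies outside the first quadrant.
carrots + orange with both tight: 1.105 servings and 2.922 servings → $2.69.
sweet potato + orange with both tight: 0.9826 servings and 2.767 servings → $2.81.
Cheapest feasible corner: $2.69.

$2.69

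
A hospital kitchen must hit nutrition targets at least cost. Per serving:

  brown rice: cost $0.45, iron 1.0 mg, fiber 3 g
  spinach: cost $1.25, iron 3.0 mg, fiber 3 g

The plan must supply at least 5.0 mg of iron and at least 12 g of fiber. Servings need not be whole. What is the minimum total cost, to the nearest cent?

This is a tiny linear program; its minimum lies at a vertex of the feasible set. List the vertices and price them.
brown rice only: max(5.0/1.0, 12/3) = 5 servings → $2.25.
spinach only: max(5.0/3.0, 12/3) = 4 servings → $5.00.
brown rice + spinach with both tight: 3.5 servings and 0.5 servings → $2.20.
Cheapest feasible corner: $2.20.

$2.20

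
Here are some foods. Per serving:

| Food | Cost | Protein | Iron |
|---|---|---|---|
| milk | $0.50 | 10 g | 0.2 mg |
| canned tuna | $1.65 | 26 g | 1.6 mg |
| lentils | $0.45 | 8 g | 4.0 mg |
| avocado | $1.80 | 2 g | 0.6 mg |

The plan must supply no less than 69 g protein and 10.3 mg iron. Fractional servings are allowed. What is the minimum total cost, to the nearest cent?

$3.57

milk only: max(69/10, 10.3/0.2) = 51.5 servings → $25.75.
canned tuna only: max(69/26, 10.3/1.6) = 6.438 servings → $10.62.
lentils only: max(69/8, 10.3/4.0) = 8.625 servings → $3.88.
avocado only: max(69/2, 10.3/0.6) = 34.5 servings → $62.10.
milk + canned tuna: the both-tight solution has a negative serving — not a feasible corner.
milk + lentils with both tight: 5.042 servings and 2.323 servings → $3.57.
milk + avocado with both tight: 3.714 servings and 15.93 servings → $30.53.
canned tuna + lentils with both tight: 2.123 servings and 1.726 servings → $4.28.
canned tuna + avocado with both tight: 1.677 servings and 12.69 servings → $25.62.
lentils + avocado with both targets exact would need a negative amount; discard.
Cheapest feasible corner: $3.57.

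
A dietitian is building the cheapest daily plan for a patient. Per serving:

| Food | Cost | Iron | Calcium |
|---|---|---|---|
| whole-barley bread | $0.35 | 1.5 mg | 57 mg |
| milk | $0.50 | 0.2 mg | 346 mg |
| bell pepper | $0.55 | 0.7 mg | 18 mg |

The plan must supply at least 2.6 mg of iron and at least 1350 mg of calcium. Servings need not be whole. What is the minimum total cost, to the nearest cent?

This is a tiny linear program; its minimum lies at a vertex of the feasible set. List the vertices and price them.
whole-barley bread only: max(2.6/1.5, 1350/57) = 23.68 servings → $8.29.
milk only: max(2.6/0.2, 1350/346) = 13 servings → $6.50.
bell pepper only: max(2.6/0.7, 1350/18) = 75 servings → $41.25.
whole-barley bread + milk with both tight: 1.24 servings and 3.697 servings → $2.28.
whole-barley bread + bell pepper with both targets exact would need a negative amount; discard.
milk + bell pepper with both tight: 3.764 servings and 2.639 servings → $3.33.
Cheapest feasible corner: $2.28.

$2.28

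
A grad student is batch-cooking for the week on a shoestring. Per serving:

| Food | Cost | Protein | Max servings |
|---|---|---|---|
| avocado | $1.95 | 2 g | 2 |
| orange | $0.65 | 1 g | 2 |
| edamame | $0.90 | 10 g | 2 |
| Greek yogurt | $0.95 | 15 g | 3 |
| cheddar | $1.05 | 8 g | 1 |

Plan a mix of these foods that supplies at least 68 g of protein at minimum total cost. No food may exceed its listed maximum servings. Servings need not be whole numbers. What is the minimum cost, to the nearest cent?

$5.04

Cost per g of protein: Greek yogurt $0.0633, edamame $0.0900, cheddar $0.1313, orange $0.6500, avocado $0.9750.
Take 3 servings of Greek yogurt: +45.0 g protein for $2.85 (total $2.85, still need 23.0 g).
Take 2 servings of edamame: +20.0 g protein for $1.80 (total $4.65, still need 3.0 g).
Take 0.375 servings of cheddar: +3.0 g protein for $0.39 (total $5.04, still need 0.0 g).
Greedy by cheapest-per-g is optimal for a single linear constraint, so the minimum cost is $5.04.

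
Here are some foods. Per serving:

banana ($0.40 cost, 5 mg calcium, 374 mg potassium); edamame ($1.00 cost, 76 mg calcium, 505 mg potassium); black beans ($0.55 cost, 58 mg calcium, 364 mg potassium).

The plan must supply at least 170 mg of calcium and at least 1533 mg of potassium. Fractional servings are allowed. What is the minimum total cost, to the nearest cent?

$2.09

At the optimum either one food covers both requirements or two foods hit both targets exactly; no other combination can be cheaper.
banana only: max(170/5, 1533/374) = 34 servings → $13.60.
edamame only: max(170/76, 1533/505) = 3.036 servings → $3.04.
black beans only: max(170/58, 1533/364) = 4.212 servings → $2.32.
banana + edamame with both tight: 1.184 servings and 2.159 servings → $2.63.
banana + black beans with both tight: 1.36 servings and 2.814 servings → $2.09.
edamame + black beans with both targets exact would need a negative amount; discard.
So the least-cost plan costs $2.09.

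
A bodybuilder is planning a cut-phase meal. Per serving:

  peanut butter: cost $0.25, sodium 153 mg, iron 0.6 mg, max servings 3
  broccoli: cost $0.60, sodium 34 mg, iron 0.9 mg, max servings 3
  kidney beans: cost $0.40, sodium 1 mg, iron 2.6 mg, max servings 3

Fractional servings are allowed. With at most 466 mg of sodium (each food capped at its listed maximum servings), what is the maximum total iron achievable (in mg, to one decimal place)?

Iron per mg sodium: kidney beans 2.6, broccoli 0.02647, peanut butter 0.003922.
Take 3 servings of kidney beans: uses 3 mg sodium, +7.8 mg iron (running total 7.8 mg).
Take 3 servings of broccoli: uses 102 mg sodium, +2.7 mg iron (running total 10.5 mg).
Take 2.359 servings of peanut butter: uses 361 mg sodium, +1.4 mg iron (running total 11.9 mg).
Greedy by best ratio exhausts the sodium allowance optimally: 11.9 mg.

11.9 mg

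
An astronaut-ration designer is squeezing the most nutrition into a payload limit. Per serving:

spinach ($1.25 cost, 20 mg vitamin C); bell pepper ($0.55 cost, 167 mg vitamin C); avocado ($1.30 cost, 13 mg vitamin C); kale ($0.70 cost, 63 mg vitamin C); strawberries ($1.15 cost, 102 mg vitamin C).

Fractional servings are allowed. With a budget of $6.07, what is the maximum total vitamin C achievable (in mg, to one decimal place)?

Vitamin C per dollar: bell pepper 303.6, kale 90, strawberries 88.7, spinach 16, avocado 10.
With no serving limits, spend the whole cost allowance on bell pepper: $6.07 / $0.55 × 167 mg = 1843.1 mg.

1843.1 mg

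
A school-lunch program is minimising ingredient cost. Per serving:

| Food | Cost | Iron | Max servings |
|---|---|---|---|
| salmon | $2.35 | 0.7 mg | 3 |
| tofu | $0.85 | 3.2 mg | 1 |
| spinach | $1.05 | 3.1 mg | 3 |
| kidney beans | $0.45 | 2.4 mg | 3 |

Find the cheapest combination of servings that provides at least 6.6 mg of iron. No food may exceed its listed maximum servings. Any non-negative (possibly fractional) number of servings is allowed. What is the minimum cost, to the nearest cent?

$1.24

Cost per mg of iron: kidney beans $0.1875, tofu $0.2656, spinach $0.3387, salmon $3.3571.
Take 2.75 servings of kidney beans: +6.6 mg iron for $1.24 (total $1.24, still need 0.0 mg).
Filling from the cheapest source first is optimal under one linear minimum: $1.24.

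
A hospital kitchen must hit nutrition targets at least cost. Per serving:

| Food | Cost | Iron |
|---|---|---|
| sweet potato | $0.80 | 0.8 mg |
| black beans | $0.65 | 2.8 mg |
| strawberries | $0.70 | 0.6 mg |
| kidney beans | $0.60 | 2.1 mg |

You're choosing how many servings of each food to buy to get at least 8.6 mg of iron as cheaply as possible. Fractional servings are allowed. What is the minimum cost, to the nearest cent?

$2.00

Cost per mg of iron: black beans $0.2321, kidney beans $0.2857, sweet potato $1.0000, strawberries $1.1667.
With no serving limits, use only black beans: 8.6 mg / 2.8 mg = 3.071 servings × $0.65 = $2.00.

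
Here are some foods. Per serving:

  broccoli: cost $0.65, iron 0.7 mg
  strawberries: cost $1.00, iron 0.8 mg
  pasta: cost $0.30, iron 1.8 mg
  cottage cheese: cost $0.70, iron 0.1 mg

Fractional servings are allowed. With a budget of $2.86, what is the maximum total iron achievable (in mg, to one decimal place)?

Iron per dollar: pasta 6, broccoli 1.077, strawberries 0.8, cottage cheese 0.1429.
With no serving limits, spend the whole cost allowance on pasta: $2.86 / $0.30 × 1.8 mg = 17.2 mg.

17.2 mg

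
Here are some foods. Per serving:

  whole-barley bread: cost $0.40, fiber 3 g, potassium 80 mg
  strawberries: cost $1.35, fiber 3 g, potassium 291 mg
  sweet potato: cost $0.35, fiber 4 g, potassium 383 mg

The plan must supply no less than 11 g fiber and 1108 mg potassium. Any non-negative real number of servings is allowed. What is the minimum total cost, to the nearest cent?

$1.01

Two binding constraints pin down two serving amounts, so the optimal mix uses at most two foods. The candidates are each food alone (scaled to the tighter of fiber/potassium) and each pair with both constraints tight.
whole-barley bread only: max(11/3, 1108/80) = 13.85 servings → $5.54.
strawberries only: max(11/3, 1108/291) = 3.808 servings → $5.14.
sweet potato only: max(11/4, 1108/383) = 2.893 servings → $1.01.
whole-barley bread + strawberries: the both-tight solution has a negative serving — not a feasible corner.
whole-barley bread + sweet potato: the both-tight solution has a negative serving — not a feasible corner.
strawberries + sweet potato: the both-tight solution has a negative serving — not a feasible corner.
So the least-cost plan costs $1.01.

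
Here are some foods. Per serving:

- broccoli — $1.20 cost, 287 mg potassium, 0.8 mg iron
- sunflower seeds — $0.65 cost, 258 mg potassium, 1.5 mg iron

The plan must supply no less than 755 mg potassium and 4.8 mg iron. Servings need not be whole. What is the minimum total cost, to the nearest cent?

$2.08

A basic optimal solution has at most two foods positive. Try each food alone and each pair with both targets met exactly.
broccoli only: max(755/287, 4.8/0.8) = 6 servings → $7.20.
sunflower seeds only: max(755/258, 4.8/1.5) = 3.2 servings → $2.08.
broccoli + sunflower seeds with both targets exact would need a negative amount; discard.
The minimum over all feasible corners is $2.08.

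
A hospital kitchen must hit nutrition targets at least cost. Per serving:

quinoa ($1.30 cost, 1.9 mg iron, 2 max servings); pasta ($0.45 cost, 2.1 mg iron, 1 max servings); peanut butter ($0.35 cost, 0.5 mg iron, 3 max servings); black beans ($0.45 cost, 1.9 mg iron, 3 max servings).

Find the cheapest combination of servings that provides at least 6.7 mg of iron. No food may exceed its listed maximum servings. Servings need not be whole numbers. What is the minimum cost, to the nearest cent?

$1.54

Cost per mg of iron: pasta $0.2143, black beans $0.2368, quinoa $0.6842, peanut butter $0.7000.
Take 1 serving of pasta: +2.1 mg iron for $0.45 (total $0.45, still need 4.6 mg).
Take 2.421 servings of black beans: +4.6 mg iron for $1.09 (total $1.54, still need 0.0 mg).
Greedy by cheapest-per-mg is optimal for a single linear constraint, so the minimum cost is $1.54.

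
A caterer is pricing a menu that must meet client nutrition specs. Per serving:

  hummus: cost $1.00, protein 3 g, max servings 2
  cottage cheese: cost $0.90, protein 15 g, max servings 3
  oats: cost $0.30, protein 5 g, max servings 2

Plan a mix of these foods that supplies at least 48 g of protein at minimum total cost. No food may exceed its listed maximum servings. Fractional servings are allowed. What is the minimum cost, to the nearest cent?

Cost per g of protein: cottage cheese $0.0600, oats $0.0600, hummus $0.3333.
Take 3 servings of cottage cheese: +45.0 g protein for $2.70 (total $2.70, still need 3.0 g).
Take 0.6 servings of oats: +3.0 g protein for $0.18 (total $2.88, still need 0.0 g).
Filling from the cheapest source first is optimal under one linear minimum: $2.88.

$2.88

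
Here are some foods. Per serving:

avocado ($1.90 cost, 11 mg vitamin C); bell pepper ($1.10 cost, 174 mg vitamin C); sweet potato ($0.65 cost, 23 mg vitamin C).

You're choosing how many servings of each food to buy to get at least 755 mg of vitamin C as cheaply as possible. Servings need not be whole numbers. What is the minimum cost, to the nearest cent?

$4.77

Cost per mg of vitamin C: bell pepper $0.0063, sweet potato $0.0283, avocado $0.1727.
With no serving limits, use only bell pepper: 755 mg / 174 mg = 4.339 servings × $1.10 = $4.77.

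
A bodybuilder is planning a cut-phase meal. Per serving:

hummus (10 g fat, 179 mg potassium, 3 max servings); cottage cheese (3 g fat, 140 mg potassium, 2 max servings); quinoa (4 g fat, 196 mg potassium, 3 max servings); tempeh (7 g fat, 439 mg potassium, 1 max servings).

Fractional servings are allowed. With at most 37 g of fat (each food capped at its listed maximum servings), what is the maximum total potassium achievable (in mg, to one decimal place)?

Potassium per g fat: tempeh 62.71, quinoa 49, cottage cheese 46.67, hummus 17.9.
Take 1 serving of tempeh: uses 7 g fat, +439.0 mg potassium (running total 439.0 mg).
Take 3 servings of quinoa: uses 12 g fat, +588.0 mg potassium (running total 1027.0 mg).
Take 2 servings of cottage cheese: uses 6 g fat, +280.0 mg potassium (running total 1307.0 mg).
Take 1.2 servings of hummus: uses 12 g fat, +214.8 mg potassium (running total 1521.8 mg).
Greedy by best ratio exhausts the fat allowance optimally: 1521.8 mg.

1521.8 mg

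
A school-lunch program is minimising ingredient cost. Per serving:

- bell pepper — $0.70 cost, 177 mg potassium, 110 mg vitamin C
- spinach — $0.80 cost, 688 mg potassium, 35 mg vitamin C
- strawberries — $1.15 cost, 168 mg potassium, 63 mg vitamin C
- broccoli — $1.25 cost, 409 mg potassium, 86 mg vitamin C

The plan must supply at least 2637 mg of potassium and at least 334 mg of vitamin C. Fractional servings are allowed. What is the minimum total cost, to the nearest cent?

This is a tiny linear program; its minimum lies at a vertex of the feasible set. List the vertices and price them.
bell pepper only: max(2637/177, 334/110) = 14.9 servings → $10.43.
spinach only: max(2637/688, 334/35) = 9.543 servings → $7.63.
strawberries only: max(2637/168, 334/63) = 15.7 servings → $18.05.
broccoli only: max(2637/409, 334/86) = 6.447 servings → $8.06.
bell pepper + spinach with both tight: 1.979 servings and 3.324 servings → $4.04.
bell pepper + strawberries with both targets exact would need a negative amount; discard.
bell pepper + broccoli: intersection lies outside the first quadrant.
spinach + strawberries with both tight: 2.937 servings and 3.67 servings → $6.57.
spinach + broccoli with both tight: 2.01 servings and 3.066 servings → $5.44.
strawberries + broccoli with both targets exact would need a negative amount; discard.
Cheapest feasible corner: $4.04.

$4.04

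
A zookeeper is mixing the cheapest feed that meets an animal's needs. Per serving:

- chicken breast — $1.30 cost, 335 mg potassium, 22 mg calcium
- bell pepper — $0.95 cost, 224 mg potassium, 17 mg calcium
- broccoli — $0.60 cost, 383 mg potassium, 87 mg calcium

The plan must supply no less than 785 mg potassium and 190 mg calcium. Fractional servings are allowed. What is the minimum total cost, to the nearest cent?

$1.31

Compare the cost at each extreme point of the feasible region.
chicken breast only: max(785/335, 190/22) = 8.636 servings → $11.23.
bell pepper only: max(785/224, 190/17) = 11.18 servings → $10.62.
broccoli only: max(785/383, 190/87) = 2.184 servings → $1.31.
chicken breast + bell pepper: the both-tight solution has a negative serving — not a feasible corner.
chicken breast + broccoli: intersection lies outside the first quadrant.
bell pepper + broccoli: the both-tight solution has a negative serving — not a feasible corner.
The minimum over all feasible corners is $1.31.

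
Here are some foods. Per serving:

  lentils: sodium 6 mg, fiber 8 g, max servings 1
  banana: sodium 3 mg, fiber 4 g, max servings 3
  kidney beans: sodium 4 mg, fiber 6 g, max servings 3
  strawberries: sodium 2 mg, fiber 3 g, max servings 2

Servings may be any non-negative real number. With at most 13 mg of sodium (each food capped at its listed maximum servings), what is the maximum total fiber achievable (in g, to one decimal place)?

19.5 g

Fiber per mg sodium: kidney beans 1.5, strawberries 1.5, lentils 1.333, banana 1.333.
Take 3 servings of kidney beans: uses 12 mg sodium, +18.0 g fiber (running total 18.0 g).
Take 0.5 servings of strawberries: uses 1 mg sodium, +1.5 g fiber (running total 19.5 g).
Filling greedily by fiber-per-mg sodium is optimal for one linear limit, giving 19.5 g.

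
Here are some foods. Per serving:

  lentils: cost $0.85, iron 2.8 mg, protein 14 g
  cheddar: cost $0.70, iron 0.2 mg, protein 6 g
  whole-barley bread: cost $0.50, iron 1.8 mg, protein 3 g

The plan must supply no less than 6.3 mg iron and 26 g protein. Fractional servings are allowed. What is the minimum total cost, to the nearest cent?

$1.87

lentils only: max(6.3/2.8, 26/14) = 2.25 servings → $1.91.
cheddar only: max(6.3/0.2, 26/6) = 31.5 servings → $22.05.
whole-barley bread only: max(6.3/1.8, 26/3) = 8.667 servings → $4.33.
lentils + cheddar: intersection lies outside the first quadrant.
lentils + whole-barley bread with both tight: 1.661 servings and 0.9167 servings → $1.87.
cheddar + whole-barley bread with both tight: 2.735 servings and 3.196 servings → $3.51.
Cheapest feasible corner: $1.87.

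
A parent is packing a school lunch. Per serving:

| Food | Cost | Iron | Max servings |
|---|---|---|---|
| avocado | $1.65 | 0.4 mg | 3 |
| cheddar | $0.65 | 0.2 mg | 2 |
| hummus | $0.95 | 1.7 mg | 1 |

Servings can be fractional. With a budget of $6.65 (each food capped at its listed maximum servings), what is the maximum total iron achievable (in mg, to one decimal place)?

Iron per dollar: hummus 1.789, cheddar 0.3077, avocado 0.2424.
Take 1 serving of hummus: spends $0.95, +1.7 mg iron (running total 1.7 mg).
Take 2 servings of cheddar: spends $1.30, +0.4 mg iron (running total 2.1 mg).
Take 2.667 servings of avocado: spends $4.40, +1.1 mg iron (running total 3.2 mg).
Greedy by best ratio exhausts the cost allowance optimally: 3.2 mg.

3.2 mg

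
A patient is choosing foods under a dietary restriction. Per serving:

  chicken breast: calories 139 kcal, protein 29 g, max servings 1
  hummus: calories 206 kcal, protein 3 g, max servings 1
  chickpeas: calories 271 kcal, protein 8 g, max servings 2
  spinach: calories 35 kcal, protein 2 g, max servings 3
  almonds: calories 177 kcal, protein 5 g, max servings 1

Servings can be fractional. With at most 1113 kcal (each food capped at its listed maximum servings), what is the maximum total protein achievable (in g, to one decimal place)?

58.2 g

Protein per kcal: chicken breast 0.2086, spinach 0.05714, chickpeas 0.02952, almonds 0.02825, hummus 0.01456.
Take 1 serving of chicken breast: uses 139 kcal, +29.0 g protein (running total 29.0 g).
Take 3 servings of spinach: uses 105 kcal, +6.0 g protein (running total 35.0 g).
Take 2 servings of chickpeas: uses 542 kcal, +16.0 g protein (running total 51.0 g).
Take 1 serving of almonds: uses 177 kcal, +5.0 g protein (running total 56.0 g).
Take 0.7282 servings of hummus: uses 150 kcal, +2.2 g protein (running total 58.2 g).
Filling greedily by protein-per-kcal is optimal for one linear limit, giving 58.2 g.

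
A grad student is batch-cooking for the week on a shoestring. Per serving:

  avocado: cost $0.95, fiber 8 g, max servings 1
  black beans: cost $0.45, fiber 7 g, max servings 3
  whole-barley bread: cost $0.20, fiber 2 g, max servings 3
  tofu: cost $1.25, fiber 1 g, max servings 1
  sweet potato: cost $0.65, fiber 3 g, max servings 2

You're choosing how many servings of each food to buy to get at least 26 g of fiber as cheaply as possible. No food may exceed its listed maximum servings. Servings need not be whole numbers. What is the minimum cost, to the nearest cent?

$1.85

Cost per g of fiber: black beans $0.0643, whole-barley bread $0.1000, avocado $0.1187, sweet potato $0.2167, tofu $1.2500.
Take 3 servings of black beans: +21.0 g fiber for $1.35 (total $1.35, still need 5.0 g).
Take 2.5 servings of whole-barley bread: +5.0 g fiber for $0.50 (total $1.85, still need 0.0 g).
Greedy by cheapest-per-g is optimal for a single linear constraint, so the minimum cost is $1.85.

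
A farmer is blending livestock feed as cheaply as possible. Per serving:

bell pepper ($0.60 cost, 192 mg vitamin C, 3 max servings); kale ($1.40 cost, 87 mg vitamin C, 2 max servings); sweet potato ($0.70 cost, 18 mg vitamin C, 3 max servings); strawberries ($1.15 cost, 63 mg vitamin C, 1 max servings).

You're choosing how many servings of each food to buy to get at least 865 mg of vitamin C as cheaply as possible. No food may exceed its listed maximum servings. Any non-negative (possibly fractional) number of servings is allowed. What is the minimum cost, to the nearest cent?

Cost per mg of vitamin C: bell pepper $0.0031, kale $0.0161, strawberries $0.0183, sweet potato $0.0389.
Take 3 servings of bell pepper: +576.0 mg vitamin C for $1.80 (total $1.80, still need 289.0 mg).
Take 2 servings of kale: +174.0 mg vitamin C for $2.80 (total $4.60, still need 115.0 mg).
Take 1 serving of strawberries: +63.0 mg vitamin C for $1.15 (total $5.75, still need 52.0 mg).
Take 2.889 servings of sweet potato: +52.0 mg vitamin C for $2.02 (total $7.77, still need 0.0 mg).
Greedy by cheapest-per-mg is optimal for a single linear constraint, so the minimum cost is $7.77.

$7.77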